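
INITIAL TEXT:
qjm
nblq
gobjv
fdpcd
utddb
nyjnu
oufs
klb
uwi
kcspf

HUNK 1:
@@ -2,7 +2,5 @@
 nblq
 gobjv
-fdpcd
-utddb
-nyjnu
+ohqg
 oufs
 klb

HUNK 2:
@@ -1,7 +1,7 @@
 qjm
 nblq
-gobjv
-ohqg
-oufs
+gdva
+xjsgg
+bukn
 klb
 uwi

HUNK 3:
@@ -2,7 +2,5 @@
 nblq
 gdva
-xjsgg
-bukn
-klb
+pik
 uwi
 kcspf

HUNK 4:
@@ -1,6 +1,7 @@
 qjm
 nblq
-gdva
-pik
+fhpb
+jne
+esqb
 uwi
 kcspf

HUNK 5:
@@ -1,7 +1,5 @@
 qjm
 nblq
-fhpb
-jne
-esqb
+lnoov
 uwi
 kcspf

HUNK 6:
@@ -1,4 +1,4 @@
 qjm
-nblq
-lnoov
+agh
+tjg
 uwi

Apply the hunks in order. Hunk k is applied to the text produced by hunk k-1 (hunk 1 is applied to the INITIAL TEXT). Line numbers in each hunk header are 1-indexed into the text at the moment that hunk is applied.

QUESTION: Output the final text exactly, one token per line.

Hunk 1: at line 2 remove [fdpcd,utddb,nyjnu] add [ohqg] -> 8 lines: qjm nblq gobjv ohqg oufs klb uwi kcspf
Hunk 2: at line 1 remove [gobjv,ohqg,oufs] add [gdva,xjsgg,bukn] -> 8 lines: qjm nblq gdva xjsgg bukn klb uwi kcspf
Hunk 3: at line 2 remove [xjsgg,bukn,klb] add [pik] -> 6 lines: qjm nblq gdva pik uwi kcspf
Hunk 4: at line 1 remove [gdva,pik] add [fhpb,jne,esqb] -> 7 lines: qjm nblq fhpb jne esqb uwi kcspf
Hunk 5: at line 1 remove [fhpb,jne,esqb] add [lnoov] -> 5 lines: qjm nblq lnoov uwi kcspf
Hunk 6: at line 1 remove [nblq,lnoov] add [agh,tjg] -> 5 lines: qjm agh tjg uwi kcspf

Answer: qjm
agh
tjg
uwi
kcspf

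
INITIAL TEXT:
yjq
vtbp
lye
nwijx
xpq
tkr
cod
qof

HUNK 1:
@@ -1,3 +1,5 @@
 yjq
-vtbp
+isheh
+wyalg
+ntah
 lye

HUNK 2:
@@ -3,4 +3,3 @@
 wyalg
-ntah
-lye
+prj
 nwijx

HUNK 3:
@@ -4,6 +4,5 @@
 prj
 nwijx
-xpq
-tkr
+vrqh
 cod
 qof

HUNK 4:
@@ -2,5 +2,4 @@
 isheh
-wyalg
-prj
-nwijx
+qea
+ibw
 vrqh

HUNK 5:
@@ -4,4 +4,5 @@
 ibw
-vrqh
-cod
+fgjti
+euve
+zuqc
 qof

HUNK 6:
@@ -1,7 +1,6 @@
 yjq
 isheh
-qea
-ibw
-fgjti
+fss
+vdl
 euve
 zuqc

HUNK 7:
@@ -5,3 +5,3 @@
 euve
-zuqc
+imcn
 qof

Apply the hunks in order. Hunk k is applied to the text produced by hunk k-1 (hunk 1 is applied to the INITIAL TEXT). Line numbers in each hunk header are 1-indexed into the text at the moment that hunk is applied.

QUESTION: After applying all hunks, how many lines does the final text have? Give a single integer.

Hunk 1: at line 1 remove [vtbp] add [isheh,wyalg,ntah] -> 10 lines: yjq isheh wyalg ntah lye nwijx xpq tkr cod qof
Hunk 2: at line 3 remove [ntah,lye] add [prj] -> 9 lines: yjq isheh wyalg prj nwijx xpq tkr cod qof
Hunk 3: at line 4 remove [xpq,tkr] add [vrqh] -> 8 lines: yjq isheh wyalg prj nwijx vrqh cod qof
Hunk 4: at line 2 remove [wyalg,prj,nwijx] add [qea,ibw] -> 7 lines: yjq isheh qea ibw vrqh cod qof
Hunk 5: at line 4 remove [vrqh,cod] add [fgjti,euve,zuqc] -> 8 lines: yjq isheh qea ibw fgjti euve zuqc qof
Hunk 6: at line 1 remove [qea,ibw,fgjti] add [fss,vdl] -> 7 lines: yjq isheh fss vdl euve zuqc qof
Hunk 7: at line 5 remove [zuqc] add [imcn] -> 7 lines: yjq isheh fss vdl euve imcn qof
Final line count: 7

Answer: 7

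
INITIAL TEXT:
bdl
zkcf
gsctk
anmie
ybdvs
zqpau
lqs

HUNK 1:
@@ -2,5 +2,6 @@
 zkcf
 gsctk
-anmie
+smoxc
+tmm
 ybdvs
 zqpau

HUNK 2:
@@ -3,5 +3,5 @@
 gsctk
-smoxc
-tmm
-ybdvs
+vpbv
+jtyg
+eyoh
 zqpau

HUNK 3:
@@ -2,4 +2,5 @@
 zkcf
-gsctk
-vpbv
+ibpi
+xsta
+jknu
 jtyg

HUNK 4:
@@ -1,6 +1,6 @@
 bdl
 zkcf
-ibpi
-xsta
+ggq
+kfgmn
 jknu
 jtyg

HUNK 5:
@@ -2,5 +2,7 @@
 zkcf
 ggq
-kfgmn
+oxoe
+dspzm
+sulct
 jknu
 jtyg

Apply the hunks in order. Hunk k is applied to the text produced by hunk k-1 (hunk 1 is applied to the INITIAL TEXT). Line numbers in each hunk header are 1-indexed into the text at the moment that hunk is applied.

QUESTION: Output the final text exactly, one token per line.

Answer: bdl
zkcf
ggq
oxoe
dspzm
sulct
jknu
jtyg
eyoh
zqpau
lqs

Derivation:
Hunk 1: at line 2 remove [anmie] add [smoxc,tmm] -> 8 lines: bdl zkcf gsctk smoxc tmm ybdvs zqpau lqs
Hunk 2: at line 3 remove [smoxc,tmm,ybdvs] add [vpbv,jtyg,eyoh] -> 8 lines: bdl zkcf gsctk vpbv jtyg eyoh zqpau lqs
Hunk 3: at line 2 remove [gsctk,vpbv] add [ibpi,xsta,jknu] -> 9 lines: bdl zkcf ibpi xsta jknu jtyg eyoh zqpau lqs
Hunk 4: at line 1 remove [ibpi,xsta] add [ggq,kfgmn] -> 9 lines: bdl zkcf ggq kfgmn jknu jtyg eyoh zqpau lqs
Hunk 5: at line 2 remove [kfgmn] add [oxoe,dspzm,sulct] -> 11 lines: bdl zkcf ggq oxoe dspzm sulct jknu jtyg eyoh zqpau lqs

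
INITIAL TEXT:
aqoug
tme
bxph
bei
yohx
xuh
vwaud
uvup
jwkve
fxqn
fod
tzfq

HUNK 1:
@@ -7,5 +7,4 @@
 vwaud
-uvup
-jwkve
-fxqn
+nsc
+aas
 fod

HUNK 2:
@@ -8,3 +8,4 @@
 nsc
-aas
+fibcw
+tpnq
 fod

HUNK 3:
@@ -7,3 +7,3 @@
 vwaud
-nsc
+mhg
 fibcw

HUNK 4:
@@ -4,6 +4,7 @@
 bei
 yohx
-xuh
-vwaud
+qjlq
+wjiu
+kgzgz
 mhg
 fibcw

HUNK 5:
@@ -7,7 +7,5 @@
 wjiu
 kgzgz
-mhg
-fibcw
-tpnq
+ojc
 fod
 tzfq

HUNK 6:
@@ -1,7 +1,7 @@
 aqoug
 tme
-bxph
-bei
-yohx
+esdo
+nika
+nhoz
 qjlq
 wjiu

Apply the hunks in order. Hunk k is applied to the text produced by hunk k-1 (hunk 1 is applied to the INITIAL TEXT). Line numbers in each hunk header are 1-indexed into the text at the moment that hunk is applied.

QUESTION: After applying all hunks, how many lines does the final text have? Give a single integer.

Hunk 1: at line 7 remove [uvup,jwkve,fxqn] add [nsc,aas] -> 11 lines: aqoug tme bxph bei yohx xuh vwaud nsc aas fod tzfq
Hunk 2: at line 8 remove [aas] add [fibcw,tpnq] -> 12 lines: aqoug tme bxph bei yohx xuh vwaud nsc fibcw tpnq fod tzfq
Hunk 3: at line 7 remove [nsc] add [mhg] -> 12 lines: aqoug tme bxph bei yohx xuh vwaud mhg fibcw tpnq fod tzfq
Hunk 4: at line 4 remove [xuh,vwaud] add [qjlq,wjiu,kgzgz] -> 13 lines: aqoug tme bxph bei yohx qjlq wjiu kgzgz mhg fibcw tpnq fod tzfq
Hunk 5: at line 7 remove [mhg,fibcw,tpnq] add [ojc] -> 11 lines: aqoug tme bxph bei yohx qjlq wjiu kgzgz ojc fod tzfq
Hunk 6: at line 1 remove [bxph,bei,yohx] add [esdo,nika,nhoz] -> 11 lines: aqoug tme esdo nika nhoz qjlq wjiu kgzgz ojc fod tzfq
Final line count: 11

Answer: 11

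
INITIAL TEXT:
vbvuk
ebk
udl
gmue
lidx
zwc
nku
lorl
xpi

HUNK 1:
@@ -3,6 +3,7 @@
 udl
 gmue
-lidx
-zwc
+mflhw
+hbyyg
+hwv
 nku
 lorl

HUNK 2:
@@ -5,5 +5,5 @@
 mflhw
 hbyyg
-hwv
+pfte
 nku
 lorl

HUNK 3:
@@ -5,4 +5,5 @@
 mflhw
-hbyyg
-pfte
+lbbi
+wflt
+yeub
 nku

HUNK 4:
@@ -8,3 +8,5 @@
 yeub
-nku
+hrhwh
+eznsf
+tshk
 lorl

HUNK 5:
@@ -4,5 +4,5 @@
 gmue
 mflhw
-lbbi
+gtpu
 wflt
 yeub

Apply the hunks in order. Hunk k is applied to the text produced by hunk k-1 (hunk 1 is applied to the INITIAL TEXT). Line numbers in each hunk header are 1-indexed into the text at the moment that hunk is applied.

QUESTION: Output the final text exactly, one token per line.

Answer: vbvuk
ebk
udl
gmue
mflhw
gtpu
wflt
yeub
hrhwh
eznsf
tshk
lorl
xpi

Derivation:
Hunk 1: at line 3 remove [lidx,zwc] add [mflhw,hbyyg,hwv] -> 10 lines: vbvuk ebk udl gmue mflhw hbyyg hwv nku lorl xpi
Hunk 2: at line 5 remove [hwv] add [pfte] -> 10 lines: vbvuk ebk udl gmue mflhw hbyyg pfte nku lorl xpi
Hunk 3: at line 5 remove [hbyyg,pfte] add [lbbi,wflt,yeub] -> 11 lines: vbvuk ebk udl gmue mflhw lbbi wflt yeub nku lorl xpi
Hunk 4: at line 8 remove [nku] add [hrhwh,eznsf,tshk] -> 13 lines: vbvuk ebk udl gmue mflhw lbbi wflt yeub hrhwh eznsf tshk lorl xpi
Hunk 5: at line 4 remove [lbbi] add [gtpu] -> 13 lines: vbvuk ebk udl gmue mflhw gtpu wflt yeub hrhwh eznsf tshk lorl xpi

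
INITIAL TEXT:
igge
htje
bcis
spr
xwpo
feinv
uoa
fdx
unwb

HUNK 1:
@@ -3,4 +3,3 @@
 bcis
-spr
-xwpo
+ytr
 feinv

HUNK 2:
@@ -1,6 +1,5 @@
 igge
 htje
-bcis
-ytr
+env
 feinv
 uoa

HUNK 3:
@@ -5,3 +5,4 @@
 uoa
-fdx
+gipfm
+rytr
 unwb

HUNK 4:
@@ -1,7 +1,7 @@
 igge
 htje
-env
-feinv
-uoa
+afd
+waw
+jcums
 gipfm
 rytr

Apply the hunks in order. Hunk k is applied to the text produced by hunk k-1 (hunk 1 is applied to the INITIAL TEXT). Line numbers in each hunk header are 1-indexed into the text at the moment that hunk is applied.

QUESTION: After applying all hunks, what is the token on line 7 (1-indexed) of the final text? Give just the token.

Answer: rytr

Derivation:
Hunk 1: at line 3 remove [spr,xwpo] add [ytr] -> 8 lines: igge htje bcis ytr feinv uoa fdx unwb
Hunk 2: at line 1 remove [bcis,ytr] add [env] -> 7 lines: igge htje env feinv uoa fdx unwb
Hunk 3: at line 5 remove [fdx] add [gipfm,rytr] -> 8 lines: igge htje env feinv uoa gipfm rytr unwb
Hunk 4: at line 1 remove [env,feinv,uoa] add [afd,waw,jcums] -> 8 lines: igge htje afd waw jcums gipfm rytr unwb
Final line 7: rytr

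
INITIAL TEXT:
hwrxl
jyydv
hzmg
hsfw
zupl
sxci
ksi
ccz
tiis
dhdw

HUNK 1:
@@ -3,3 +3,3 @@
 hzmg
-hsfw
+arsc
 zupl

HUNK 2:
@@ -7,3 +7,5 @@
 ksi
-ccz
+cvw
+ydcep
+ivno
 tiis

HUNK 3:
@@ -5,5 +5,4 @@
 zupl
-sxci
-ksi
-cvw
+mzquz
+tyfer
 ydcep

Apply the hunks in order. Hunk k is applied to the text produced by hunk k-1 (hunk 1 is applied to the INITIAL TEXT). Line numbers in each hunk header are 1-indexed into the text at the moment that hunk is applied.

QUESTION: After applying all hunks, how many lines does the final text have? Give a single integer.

Answer: 11

Derivation:
Hunk 1: at line 3 remove [hsfw] add [arsc] -> 10 lines: hwrxl jyydv hzmg arsc zupl sxci ksi ccz tiis dhdw
Hunk 2: at line 7 remove [ccz] add [cvw,ydcep,ivno] -> 12 lines: hwrxl jyydv hzmg arsc zupl sxci ksi cvw ydcep ivno tiis dhdw
Hunk 3: at line 5 remove [sxci,ksi,cvw] add [mzquz,tyfer] -> 11 lines: hwrxl jyydv hzmg arsc zupl mzquz tyfer ydcep ivno tiis dhdw
Final line count: 11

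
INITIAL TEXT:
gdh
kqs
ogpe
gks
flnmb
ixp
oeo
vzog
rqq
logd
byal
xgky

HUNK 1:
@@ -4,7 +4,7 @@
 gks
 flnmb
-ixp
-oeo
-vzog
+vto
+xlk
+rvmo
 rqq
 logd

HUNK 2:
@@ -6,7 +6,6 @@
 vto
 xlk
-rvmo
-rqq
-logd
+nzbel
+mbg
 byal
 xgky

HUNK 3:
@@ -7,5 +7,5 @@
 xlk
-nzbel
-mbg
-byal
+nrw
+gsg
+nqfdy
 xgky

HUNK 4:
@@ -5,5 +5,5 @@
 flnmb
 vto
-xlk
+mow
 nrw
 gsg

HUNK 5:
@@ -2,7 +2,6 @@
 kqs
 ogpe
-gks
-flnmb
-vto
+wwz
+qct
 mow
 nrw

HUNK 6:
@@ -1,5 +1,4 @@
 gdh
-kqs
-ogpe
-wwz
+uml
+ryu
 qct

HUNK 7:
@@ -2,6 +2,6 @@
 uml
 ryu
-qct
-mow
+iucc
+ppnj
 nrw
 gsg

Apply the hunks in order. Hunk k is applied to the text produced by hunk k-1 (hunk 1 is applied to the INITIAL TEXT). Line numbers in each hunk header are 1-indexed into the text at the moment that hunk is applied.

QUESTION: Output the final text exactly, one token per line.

Answer: gdh
uml
ryu
iucc
ppnj
nrw
gsg
nqfdy
xgky

Derivation:
Hunk 1: at line 4 remove [ixp,oeo,vzog] add [vto,xlk,rvmo] -> 12 lines: gdh kqs ogpe gks flnmb vto xlk rvmo rqq logd byal xgky
Hunk 2: at line 6 remove [rvmo,rqq,logd] add [nzbel,mbg] -> 11 lines: gdh kqs ogpe gks flnmb vto xlk nzbel mbg byal xgky
Hunk 3: at line 7 remove [nzbel,mbg,byal] add [nrw,gsg,nqfdy] -> 11 lines: gdh kqs ogpe gks flnmb vto xlk nrw gsg nqfdy xgky
Hunk 4: at line 5 remove [xlk] add [mow] -> 11 lines: gdh kqs ogpe gks flnmb vto mow nrw gsg nqfdy xgky
Hunk 5: at line 2 remove [gks,flnmb,vto] add [wwz,qct] -> 10 lines: gdh kqs ogpe wwz qct mow nrw gsg nqfdy xgky
Hunk 6: at line 1 remove [kqs,ogpe,wwz] add [uml,ryu] -> 9 lines: gdh uml ryu qct mow nrw gsg nqfdy xgky
Hunk 7: at line 2 remove [qct,mow] add [iucc,ppnj] -> 9 lines: gdh uml ryu iucc ppnj nrw gsg nqfdy xgky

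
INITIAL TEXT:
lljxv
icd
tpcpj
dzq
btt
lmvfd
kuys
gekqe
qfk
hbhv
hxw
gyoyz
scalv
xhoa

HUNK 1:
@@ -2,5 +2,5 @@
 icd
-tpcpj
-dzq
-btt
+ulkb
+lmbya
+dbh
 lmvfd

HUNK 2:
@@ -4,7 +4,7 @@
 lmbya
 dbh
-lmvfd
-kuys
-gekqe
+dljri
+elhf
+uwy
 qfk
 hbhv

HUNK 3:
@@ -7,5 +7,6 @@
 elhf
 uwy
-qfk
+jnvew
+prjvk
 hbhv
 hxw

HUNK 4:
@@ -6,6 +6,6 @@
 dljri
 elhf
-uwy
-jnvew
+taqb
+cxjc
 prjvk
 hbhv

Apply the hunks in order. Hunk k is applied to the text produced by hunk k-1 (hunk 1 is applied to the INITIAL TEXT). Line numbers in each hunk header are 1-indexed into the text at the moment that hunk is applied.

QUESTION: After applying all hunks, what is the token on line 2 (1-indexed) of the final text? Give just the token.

Answer: icd

Derivation:
Hunk 1: at line 2 remove [tpcpj,dzq,btt] add [ulkb,lmbya,dbh] -> 14 lines: lljxv icd ulkb lmbya dbh lmvfd kuys gekqe qfk hbhv hxw gyoyz scalv xhoa
Hunk 2: at line 4 remove [lmvfd,kuys,gekqe] add [dljri,elhf,uwy] -> 14 lines: lljxv icd ulkb lmbya dbh dljri elhf uwy qfk hbhv hxw gyoyz scalv xhoa
Hunk 3: at line 7 remove [qfk] add [jnvew,prjvk] -> 15 lines: lljxv icd ulkb lmbya dbh dljri elhf uwy jnvew prjvk hbhv hxw gyoyz scalv xhoa
Hunk 4: at line 6 remove [uwy,jnvew] add [taqb,cxjc] -> 15 lines: lljxv icd ulkb lmbya dbh dljri elhf taqb cxjc prjvk hbhv hxw gyoyz scalv xhoa
Final line 2: icd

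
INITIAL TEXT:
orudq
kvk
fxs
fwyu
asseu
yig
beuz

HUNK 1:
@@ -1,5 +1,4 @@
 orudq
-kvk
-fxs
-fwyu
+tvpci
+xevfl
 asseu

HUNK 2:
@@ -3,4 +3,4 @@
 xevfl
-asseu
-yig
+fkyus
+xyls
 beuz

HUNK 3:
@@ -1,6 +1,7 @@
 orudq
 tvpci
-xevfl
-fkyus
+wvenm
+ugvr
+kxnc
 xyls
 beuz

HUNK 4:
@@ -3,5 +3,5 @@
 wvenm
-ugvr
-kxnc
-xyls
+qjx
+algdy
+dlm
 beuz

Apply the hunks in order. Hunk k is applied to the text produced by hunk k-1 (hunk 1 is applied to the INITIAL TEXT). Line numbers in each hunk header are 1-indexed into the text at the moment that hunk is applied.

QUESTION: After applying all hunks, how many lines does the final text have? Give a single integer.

Hunk 1: at line 1 remove [kvk,fxs,fwyu] add [tvpci,xevfl] -> 6 lines: orudq tvpci xevfl asseu yig beuz
Hunk 2: at line 3 remove [asseu,yig] add [fkyus,xyls] -> 6 lines: orudq tvpci xevfl fkyus xyls beuz
Hunk 3: at line 1 remove [xevfl,fkyus] add [wvenm,ugvr,kxnc] -> 7 lines: orudq tvpci wvenm ugvr kxnc xyls beuz
Hunk 4: at line 3 remove [ugvr,kxnc,xyls] add [qjx,algdy,dlm] -> 7 lines: orudq tvpci wvenm qjx algdy dlm beuz
Final line count: 7

Answer: 7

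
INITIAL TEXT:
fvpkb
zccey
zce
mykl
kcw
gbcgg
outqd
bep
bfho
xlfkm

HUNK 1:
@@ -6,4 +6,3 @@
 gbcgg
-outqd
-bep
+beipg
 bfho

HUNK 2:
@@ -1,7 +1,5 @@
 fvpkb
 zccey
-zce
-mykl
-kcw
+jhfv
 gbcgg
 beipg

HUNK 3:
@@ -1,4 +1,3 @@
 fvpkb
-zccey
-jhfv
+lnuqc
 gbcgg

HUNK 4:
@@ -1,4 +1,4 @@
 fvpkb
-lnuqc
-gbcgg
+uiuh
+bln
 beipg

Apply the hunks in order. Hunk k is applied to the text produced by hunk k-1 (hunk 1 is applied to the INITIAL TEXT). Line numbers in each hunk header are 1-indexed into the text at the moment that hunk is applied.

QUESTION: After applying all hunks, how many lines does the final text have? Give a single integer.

Hunk 1: at line 6 remove [outqd,bep] add [beipg] -> 9 lines: fvpkb zccey zce mykl kcw gbcgg beipg bfho xlfkm
Hunk 2: at line 1 remove [zce,mykl,kcw] add [jhfv] -> 7 lines: fvpkb zccey jhfv gbcgg beipg bfho xlfkm
Hunk 3: at line 1 remove [zccey,jhfv] add [lnuqc] -> 6 lines: fvpkb lnuqc gbcgg beipg bfho xlfkm
Hunk 4: at line 1 remove [lnuqc,gbcgg] add [uiuh,bln] -> 6 lines: fvpkb uiuh bln beipg bfho xlfkm
Final line count: 6

Answer: 6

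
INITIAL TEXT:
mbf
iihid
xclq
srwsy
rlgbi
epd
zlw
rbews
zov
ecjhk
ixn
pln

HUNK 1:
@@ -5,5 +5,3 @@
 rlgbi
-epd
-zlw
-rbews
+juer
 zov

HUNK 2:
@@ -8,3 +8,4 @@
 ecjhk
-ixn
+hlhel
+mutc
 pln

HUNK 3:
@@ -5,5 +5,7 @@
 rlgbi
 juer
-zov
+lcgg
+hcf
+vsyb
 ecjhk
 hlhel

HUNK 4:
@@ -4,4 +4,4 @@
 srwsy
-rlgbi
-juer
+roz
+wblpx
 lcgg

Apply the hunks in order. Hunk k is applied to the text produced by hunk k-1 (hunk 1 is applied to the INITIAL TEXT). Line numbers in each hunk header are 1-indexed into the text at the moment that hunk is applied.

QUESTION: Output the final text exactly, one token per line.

Answer: mbf
iihid
xclq
srwsy
roz
wblpx
lcgg
hcf
vsyb
ecjhk
hlhel
mutc
pln

Derivation:
Hunk 1: at line 5 remove [epd,zlw,rbews] add [juer] -> 10 lines: mbf iihid xclq srwsy rlgbi juer zov ecjhk ixn pln
Hunk 2: at line 8 remove [ixn] add [hlhel,mutc] -> 11 lines: mbf iihid xclq srwsy rlgbi juer zov ecjhk hlhel mutc pln
Hunk 3: at line 5 remove [zov] add [lcgg,hcf,vsyb] -> 13 lines: mbf iihid xclq srwsy rlgbi juer lcgg hcf vsyb ecjhk hlhel mutc pln
Hunk 4: at line 4 remove [rlgbi,juer] add [roz,wblpx] -> 13 lines: mbf iihid xclq srwsy roz wblpx lcgg hcf vsyb ecjhk hlhel mutc pln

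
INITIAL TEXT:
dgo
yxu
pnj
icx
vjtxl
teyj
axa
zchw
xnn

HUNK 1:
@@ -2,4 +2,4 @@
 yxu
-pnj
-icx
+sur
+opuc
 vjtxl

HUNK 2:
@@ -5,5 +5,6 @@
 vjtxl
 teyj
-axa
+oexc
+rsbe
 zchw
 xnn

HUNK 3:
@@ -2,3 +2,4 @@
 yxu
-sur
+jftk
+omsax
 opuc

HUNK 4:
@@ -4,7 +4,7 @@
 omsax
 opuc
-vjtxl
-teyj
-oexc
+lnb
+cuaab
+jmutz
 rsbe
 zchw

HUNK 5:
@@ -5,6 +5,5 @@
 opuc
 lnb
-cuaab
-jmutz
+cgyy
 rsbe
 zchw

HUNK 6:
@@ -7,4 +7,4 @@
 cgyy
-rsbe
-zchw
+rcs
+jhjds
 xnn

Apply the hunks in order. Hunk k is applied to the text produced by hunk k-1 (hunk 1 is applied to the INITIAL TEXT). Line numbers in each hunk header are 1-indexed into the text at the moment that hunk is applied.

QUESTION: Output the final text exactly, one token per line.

Answer: dgo
yxu
jftk
omsax
opuc
lnb
cgyy
rcs
jhjds
xnn

Derivation:
Hunk 1: at line 2 remove [pnj,icx] add [sur,opuc] -> 9 lines: dgo yxu sur opuc vjtxl teyj axa zchw xnn
Hunk 2: at line 5 remove [axa] add [oexc,rsbe] -> 10 lines: dgo yxu sur opuc vjtxl teyj oexc rsbe zchw xnn
Hunk 3: at line 2 remove [sur] add [jftk,omsax] -> 11 lines: dgo yxu jftk omsax opuc vjtxl teyj oexc rsbe zchw xnn
Hunk 4: at line 4 remove [vjtxl,teyj,oexc] add [lnb,cuaab,jmutz] -> 11 lines: dgo yxu jftk omsax opuc lnb cuaab jmutz rsbe zchw xnn
Hunk 5: at line 5 remove [cuaab,jmutz] add [cgyy] -> 10 lines: dgo yxu jftk omsax opuc lnb cgyy rsbe zchw xnn
Hunk 6: at line 7 remove [rsbe,zchw] add [rcs,jhjds] -> 10 lines: dgo yxu jftk omsax opuc lnb cgyy rcs jhjds xnn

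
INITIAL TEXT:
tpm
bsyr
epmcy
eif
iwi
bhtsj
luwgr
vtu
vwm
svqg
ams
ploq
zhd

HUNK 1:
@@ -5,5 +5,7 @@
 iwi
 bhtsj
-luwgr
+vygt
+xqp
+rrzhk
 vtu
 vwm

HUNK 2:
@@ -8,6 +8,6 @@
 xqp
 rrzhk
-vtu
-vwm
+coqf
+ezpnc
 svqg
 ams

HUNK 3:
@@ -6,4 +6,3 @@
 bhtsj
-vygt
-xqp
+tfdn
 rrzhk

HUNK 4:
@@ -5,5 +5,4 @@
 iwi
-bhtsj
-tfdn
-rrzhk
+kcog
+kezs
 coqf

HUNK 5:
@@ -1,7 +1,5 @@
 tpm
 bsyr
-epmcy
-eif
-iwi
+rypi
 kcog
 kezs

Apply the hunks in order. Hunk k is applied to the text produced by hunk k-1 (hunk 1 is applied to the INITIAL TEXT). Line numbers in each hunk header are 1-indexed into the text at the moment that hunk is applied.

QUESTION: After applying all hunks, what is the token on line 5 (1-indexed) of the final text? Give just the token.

Hunk 1: at line 5 remove [luwgr] add [vygt,xqp,rrzhk] -> 15 lines: tpm bsyr epmcy eif iwi bhtsj vygt xqp rrzhk vtu vwm svqg ams ploq zhd
Hunk 2: at line 8 remove [vtu,vwm] add [coqf,ezpnc] -> 15 lines: tpm bsyr epmcy eif iwi bhtsj vygt xqp rrzhk coqf ezpnc svqg ams ploq zhd
Hunk 3: at line 6 remove [vygt,xqp] add [tfdn] -> 14 lines: tpm bsyr epmcy eif iwi bhtsj tfdn rrzhk coqf ezpnc svqg ams ploq zhd
Hunk 4: at line 5 remove [bhtsj,tfdn,rrzhk] add [kcog,kezs] -> 13 lines: tpm bsyr epmcy eif iwi kcog kezs coqf ezpnc svqg ams ploq zhd
Hunk 5: at line 1 remove [epmcy,eif,iwi] add [rypi] -> 11 lines: tpm bsyr rypi kcog kezs coqf ezpnc svqg ams ploq zhd
Final line 5: kezs

Answer: kezs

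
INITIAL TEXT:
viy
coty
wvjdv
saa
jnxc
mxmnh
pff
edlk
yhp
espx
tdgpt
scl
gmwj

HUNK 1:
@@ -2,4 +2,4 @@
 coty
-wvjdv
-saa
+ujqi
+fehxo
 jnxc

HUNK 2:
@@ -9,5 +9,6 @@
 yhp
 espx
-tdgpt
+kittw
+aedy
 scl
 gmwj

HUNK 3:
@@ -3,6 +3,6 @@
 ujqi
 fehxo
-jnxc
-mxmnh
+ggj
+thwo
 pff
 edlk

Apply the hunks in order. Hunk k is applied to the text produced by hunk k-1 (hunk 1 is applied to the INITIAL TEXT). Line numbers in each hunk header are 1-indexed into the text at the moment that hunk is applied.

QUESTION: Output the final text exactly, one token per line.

Hunk 1: at line 2 remove [wvjdv,saa] add [ujqi,fehxo] -> 13 lines: viy coty ujqi fehxo jnxc mxmnh pff edlk yhp espx tdgpt scl gmwj
Hunk 2: at line 9 remove [tdgpt] add [kittw,aedy] -> 14 lines: viy coty ujqi fehxo jnxc mxmnh pff edlk yhp espx kittw aedy scl gmwj
Hunk 3: at line 3 remove [jnxc,mxmnh] add [ggj,thwo] -> 14 lines: viy coty ujqi fehxo ggj thwo pff edlk yhp espx kittw aedy scl gmwj

Answer: viy
coty
ujqi
fehxo
ggj
thwo
pff
edlk
yhp
espx
kittw
aedy
scl
gmwj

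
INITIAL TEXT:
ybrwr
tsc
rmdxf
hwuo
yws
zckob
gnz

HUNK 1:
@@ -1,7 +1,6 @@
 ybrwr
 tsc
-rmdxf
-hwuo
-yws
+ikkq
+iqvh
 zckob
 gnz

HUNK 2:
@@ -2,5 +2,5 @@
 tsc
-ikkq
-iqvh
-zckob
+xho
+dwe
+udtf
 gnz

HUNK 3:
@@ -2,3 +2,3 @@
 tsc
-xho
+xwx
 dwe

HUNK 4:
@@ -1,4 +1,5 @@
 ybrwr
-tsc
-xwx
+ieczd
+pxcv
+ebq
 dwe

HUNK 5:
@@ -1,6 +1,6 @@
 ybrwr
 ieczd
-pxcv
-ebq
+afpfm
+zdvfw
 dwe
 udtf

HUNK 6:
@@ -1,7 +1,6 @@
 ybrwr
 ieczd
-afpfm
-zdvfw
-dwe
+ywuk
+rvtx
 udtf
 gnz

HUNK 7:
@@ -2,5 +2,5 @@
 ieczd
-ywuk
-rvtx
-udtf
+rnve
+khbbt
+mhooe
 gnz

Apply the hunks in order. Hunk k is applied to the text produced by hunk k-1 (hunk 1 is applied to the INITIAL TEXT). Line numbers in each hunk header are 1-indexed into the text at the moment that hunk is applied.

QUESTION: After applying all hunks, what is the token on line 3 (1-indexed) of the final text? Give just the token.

Answer: rnve

Derivation:
Hunk 1: at line 1 remove [rmdxf,hwuo,yws] add [ikkq,iqvh] -> 6 lines: ybrwr tsc ikkq iqvh zckob gnz
Hunk 2: at line 2 remove [ikkq,iqvh,zckob] add [xho,dwe,udtf] -> 6 lines: ybrwr tsc xho dwe udtf gnz
Hunk 3: at line 2 remove [xho] add [xwx] -> 6 lines: ybrwr tsc xwx dwe udtf gnz
Hunk 4: at line 1 remove [tsc,xwx] add [ieczd,pxcv,ebq] -> 7 lines: ybrwr ieczd pxcv ebq dwe udtf gnz
Hunk 5: at line 1 remove [pxcv,ebq] add [afpfm,zdvfw] -> 7 lines: ybrwr ieczd afpfm zdvfw dwe udtf gnz
Hunk 6: at line 1 remove [afpfm,zdvfw,dwe] add [ywuk,rvtx] -> 6 lines: ybrwr ieczd ywuk rvtx udtf gnz
Hunk 7: at line 2 remove [ywuk,rvtx,udtf] add [rnve,khbbt,mhooe] -> 6 lines: ybrwr ieczd rnve khbbt mhooe gnz
Final line 3: rnve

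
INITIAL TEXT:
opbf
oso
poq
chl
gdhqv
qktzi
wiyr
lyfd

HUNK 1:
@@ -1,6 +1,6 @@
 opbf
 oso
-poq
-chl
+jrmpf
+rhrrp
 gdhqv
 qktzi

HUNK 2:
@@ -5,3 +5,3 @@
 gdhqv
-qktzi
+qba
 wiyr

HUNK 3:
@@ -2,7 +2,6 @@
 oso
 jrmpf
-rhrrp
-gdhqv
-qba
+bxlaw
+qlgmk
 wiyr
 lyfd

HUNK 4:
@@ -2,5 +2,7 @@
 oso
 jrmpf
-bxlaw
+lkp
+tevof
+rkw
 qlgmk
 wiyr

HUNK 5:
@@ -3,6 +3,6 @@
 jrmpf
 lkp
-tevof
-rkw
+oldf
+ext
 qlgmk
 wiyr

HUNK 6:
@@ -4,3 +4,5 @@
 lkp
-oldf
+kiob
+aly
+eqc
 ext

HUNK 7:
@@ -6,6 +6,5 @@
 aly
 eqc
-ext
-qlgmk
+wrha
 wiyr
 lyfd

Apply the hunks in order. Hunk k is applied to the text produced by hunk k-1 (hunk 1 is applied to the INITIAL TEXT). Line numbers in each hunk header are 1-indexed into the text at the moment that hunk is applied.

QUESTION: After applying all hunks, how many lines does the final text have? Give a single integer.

Hunk 1: at line 1 remove [poq,chl] add [jrmpf,rhrrp] -> 8 lines: opbf oso jrmpf rhrrp gdhqv qktzi wiyr lyfd
Hunk 2: at line 5 remove [qktzi] add [qba] -> 8 lines: opbf oso jrmpf rhrrp gdhqv qba wiyr lyfd
Hunk 3: at line 2 remove [rhrrp,gdhqv,qba] add [bxlaw,qlgmk] -> 7 lines: opbf oso jrmpf bxlaw qlgmk wiyr lyfd
Hunk 4: at line 2 remove [bxlaw] add [lkp,tevof,rkw] -> 9 lines: opbf oso jrmpf lkp tevof rkw qlgmk wiyr lyfd
Hunk 5: at line 3 remove [tevof,rkw] add [oldf,ext] -> 9 lines: opbf oso jrmpf lkp oldf ext qlgmk wiyr lyfd
Hunk 6: at line 4 remove [oldf] add [kiob,aly,eqc] -> 11 lines: opbf oso jrmpf lkp kiob aly eqc ext qlgmk wiyr lyfd
Hunk 7: at line 6 remove [ext,qlgmk] add [wrha] -> 10 lines: opbf oso jrmpf lkp kiob aly eqc wrha wiyr lyfd
Final line count: 10

Answer: 10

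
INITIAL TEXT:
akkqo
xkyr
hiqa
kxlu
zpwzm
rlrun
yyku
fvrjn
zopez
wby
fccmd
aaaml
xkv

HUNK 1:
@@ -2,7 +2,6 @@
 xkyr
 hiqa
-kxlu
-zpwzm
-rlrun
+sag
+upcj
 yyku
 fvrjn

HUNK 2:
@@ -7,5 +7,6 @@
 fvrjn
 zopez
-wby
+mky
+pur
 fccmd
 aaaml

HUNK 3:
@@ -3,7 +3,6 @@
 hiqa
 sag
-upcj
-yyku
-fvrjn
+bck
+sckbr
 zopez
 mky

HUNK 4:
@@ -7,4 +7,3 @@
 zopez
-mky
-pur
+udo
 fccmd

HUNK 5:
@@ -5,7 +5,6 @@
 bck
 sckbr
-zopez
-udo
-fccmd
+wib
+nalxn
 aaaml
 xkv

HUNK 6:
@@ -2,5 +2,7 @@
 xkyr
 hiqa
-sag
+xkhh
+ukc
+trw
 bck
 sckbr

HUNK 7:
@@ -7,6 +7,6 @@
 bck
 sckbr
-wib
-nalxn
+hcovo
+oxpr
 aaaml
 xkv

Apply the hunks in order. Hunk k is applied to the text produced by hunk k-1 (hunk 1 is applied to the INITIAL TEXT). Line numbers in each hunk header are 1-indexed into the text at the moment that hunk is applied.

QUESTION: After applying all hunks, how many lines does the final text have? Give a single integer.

Answer: 12

Derivation:
Hunk 1: at line 2 remove [kxlu,zpwzm,rlrun] add [sag,upcj] -> 12 lines: akkqo xkyr hiqa sag upcj yyku fvrjn zopez wby fccmd aaaml xkv
Hunk 2: at line 7 remove [wby] add [mky,pur] -> 13 lines: akkqo xkyr hiqa sag upcj yyku fvrjn zopez mky pur fccmd aaaml xkv
Hunk 3: at line 3 remove [upcj,yyku,fvrjn] add [bck,sckbr] -> 12 lines: akkqo xkyr hiqa sag bck sckbr zopez mky pur fccmd aaaml xkv
Hunk 4: at line 7 remove [mky,pur] add [udo] -> 11 lines: akkqo xkyr hiqa sag bck sckbr zopez udo fccmd aaaml xkv
Hunk 5: at line 5 remove [zopez,udo,fccmd] add [wib,nalxn] -> 10 lines: akkqo xkyr hiqa sag bck sckbr wib nalxn aaaml xkv
Hunk 6: at line 2 remove [sag] add [xkhh,ukc,trw] -> 12 lines: akkqo xkyr hiqa xkhh ukc trw bck sckbr wib nalxn aaaml xkv
Hunk 7: at line 7 remove [wib,nalxn] add [hcovo,oxpr] -> 12 lines: akkqo xkyr hiqa xkhh ukc trw bck sckbr hcovo oxpr aaaml xkv
Final line count: 12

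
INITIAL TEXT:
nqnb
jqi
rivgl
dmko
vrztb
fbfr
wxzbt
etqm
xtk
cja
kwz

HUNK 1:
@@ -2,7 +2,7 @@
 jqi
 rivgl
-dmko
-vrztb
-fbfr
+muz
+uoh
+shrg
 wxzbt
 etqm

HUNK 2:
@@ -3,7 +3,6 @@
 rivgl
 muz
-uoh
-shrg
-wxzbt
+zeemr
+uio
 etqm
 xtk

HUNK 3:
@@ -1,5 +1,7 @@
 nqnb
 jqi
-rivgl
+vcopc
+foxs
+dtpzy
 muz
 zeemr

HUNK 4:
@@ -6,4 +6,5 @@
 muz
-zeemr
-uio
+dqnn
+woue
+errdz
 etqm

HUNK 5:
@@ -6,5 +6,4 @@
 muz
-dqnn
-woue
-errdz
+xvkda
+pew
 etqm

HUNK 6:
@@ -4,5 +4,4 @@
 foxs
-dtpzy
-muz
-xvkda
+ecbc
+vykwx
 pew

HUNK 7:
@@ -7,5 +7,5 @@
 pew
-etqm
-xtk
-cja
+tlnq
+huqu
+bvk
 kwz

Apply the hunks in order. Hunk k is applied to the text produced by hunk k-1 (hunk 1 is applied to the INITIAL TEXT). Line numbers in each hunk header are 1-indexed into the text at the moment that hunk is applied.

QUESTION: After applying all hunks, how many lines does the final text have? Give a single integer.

Hunk 1: at line 2 remove [dmko,vrztb,fbfr] add [muz,uoh,shrg] -> 11 lines: nqnb jqi rivgl muz uoh shrg wxzbt etqm xtk cja kwz
Hunk 2: at line 3 remove [uoh,shrg,wxzbt] add [zeemr,uio] -> 10 lines: nqnb jqi rivgl muz zeemr uio etqm xtk cja kwz
Hunk 3: at line 1 remove [rivgl] add [vcopc,foxs,dtpzy] -> 12 lines: nqnb jqi vcopc foxs dtpzy muz zeemr uio etqm xtk cja kwz
Hunk 4: at line 6 remove [zeemr,uio] add [dqnn,woue,errdz] -> 13 lines: nqnb jqi vcopc foxs dtpzy muz dqnn woue errdz etqm xtk cja kwz
Hunk 5: at line 6 remove [dqnn,woue,errdz] add [xvkda,pew] -> 12 lines: nqnb jqi vcopc foxs dtpzy muz xvkda pew etqm xtk cja kwz
Hunk 6: at line 4 remove [dtpzy,muz,xvkda] add [ecbc,vykwx] -> 11 lines: nqnb jqi vcopc foxs ecbc vykwx pew etqm xtk cja kwz
Hunk 7: at line 7 remove [etqm,xtk,cja] add [tlnq,huqu,bvk] -> 11 lines: nqnb jqi vcopc foxs ecbc vykwx pew tlnq huqu bvk kwz
Final line count: 11

Answer: 11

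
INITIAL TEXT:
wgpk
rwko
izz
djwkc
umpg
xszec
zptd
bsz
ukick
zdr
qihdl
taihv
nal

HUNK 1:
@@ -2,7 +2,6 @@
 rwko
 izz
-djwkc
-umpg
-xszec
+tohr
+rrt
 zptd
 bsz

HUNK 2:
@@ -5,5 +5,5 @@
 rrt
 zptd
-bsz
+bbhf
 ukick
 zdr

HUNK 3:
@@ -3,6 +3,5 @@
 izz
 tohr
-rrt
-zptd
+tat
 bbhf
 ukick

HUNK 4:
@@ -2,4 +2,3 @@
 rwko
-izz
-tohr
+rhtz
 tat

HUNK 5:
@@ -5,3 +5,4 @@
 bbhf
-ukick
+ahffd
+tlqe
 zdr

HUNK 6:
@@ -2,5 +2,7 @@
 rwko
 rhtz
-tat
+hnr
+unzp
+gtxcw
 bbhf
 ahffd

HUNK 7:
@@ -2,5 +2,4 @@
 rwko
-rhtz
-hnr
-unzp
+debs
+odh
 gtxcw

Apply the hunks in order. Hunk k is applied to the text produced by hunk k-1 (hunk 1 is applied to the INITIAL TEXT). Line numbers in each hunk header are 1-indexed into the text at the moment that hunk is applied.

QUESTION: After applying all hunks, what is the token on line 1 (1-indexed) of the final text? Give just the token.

Answer: wgpk

Derivation:
Hunk 1: at line 2 remove [djwkc,umpg,xszec] add [tohr,rrt] -> 12 lines: wgpk rwko izz tohr rrt zptd bsz ukick zdr qihdl taihv nal
Hunk 2: at line 5 remove [bsz] add [bbhf] -> 12 lines: wgpk rwko izz tohr rrt zptd bbhf ukick zdr qihdl taihv nal
Hunk 3: at line 3 remove [rrt,zptd] add [tat] -> 11 lines: wgpk rwko izz tohr tat bbhf ukick zdr qihdl taihv nal
Hunk 4: at line 2 remove [izz,tohr] add [rhtz] -> 10 lines: wgpk rwko rhtz tat bbhf ukick zdr qihdl taihv nal
Hunk 5: at line 5 remove [ukick] add [ahffd,tlqe] -> 11 lines: wgpk rwko rhtz tat bbhf ahffd tlqe zdr qihdl taihv nal
Hunk 6: at line 2 remove [tat] add [hnr,unzp,gtxcw] -> 13 lines: wgpk rwko rhtz hnr unzp gtxcw bbhf ahffd tlqe zdr qihdl taihv nal
Hunk 7: at line 2 remove [rhtz,hnr,unzp] add [debs,odh] -> 12 lines: wgpk rwko debs odh gtxcw bbhf ahffd tlqe zdr qihdl taihv nal
Final line 1: wgpk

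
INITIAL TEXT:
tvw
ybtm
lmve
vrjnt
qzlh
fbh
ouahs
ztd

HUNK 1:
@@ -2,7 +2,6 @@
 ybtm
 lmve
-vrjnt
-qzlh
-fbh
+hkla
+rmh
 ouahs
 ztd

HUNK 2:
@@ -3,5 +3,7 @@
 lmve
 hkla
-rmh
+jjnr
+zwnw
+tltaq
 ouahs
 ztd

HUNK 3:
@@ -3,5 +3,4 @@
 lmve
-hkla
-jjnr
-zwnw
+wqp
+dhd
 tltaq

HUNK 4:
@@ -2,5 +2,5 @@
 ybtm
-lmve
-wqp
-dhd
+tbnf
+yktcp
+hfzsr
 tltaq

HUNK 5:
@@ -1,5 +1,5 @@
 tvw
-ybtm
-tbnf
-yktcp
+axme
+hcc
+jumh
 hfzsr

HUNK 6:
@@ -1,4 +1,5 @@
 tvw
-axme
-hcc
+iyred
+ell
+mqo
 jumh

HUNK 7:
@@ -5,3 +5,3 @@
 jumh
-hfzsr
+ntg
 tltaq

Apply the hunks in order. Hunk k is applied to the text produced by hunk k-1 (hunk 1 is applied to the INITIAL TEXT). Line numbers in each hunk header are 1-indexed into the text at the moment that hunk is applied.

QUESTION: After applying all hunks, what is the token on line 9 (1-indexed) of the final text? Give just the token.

Answer: ztd

Derivation:
Hunk 1: at line 2 remove [vrjnt,qzlh,fbh] add [hkla,rmh] -> 7 lines: tvw ybtm lmve hkla rmh ouahs ztd
Hunk 2: at line 3 remove [rmh] add [jjnr,zwnw,tltaq] -> 9 lines: tvw ybtm lmve hkla jjnr zwnw tltaq ouahs ztd
Hunk 3: at line 3 remove [hkla,jjnr,zwnw] add [wqp,dhd] -> 8 lines: tvw ybtm lmve wqp dhd tltaq ouahs ztd
Hunk 4: at line 2 remove [lmve,wqp,dhd] add [tbnf,yktcp,hfzsr] -> 8 lines: tvw ybtm tbnf yktcp hfzsr tltaq ouahs ztd
Hunk 5: at line 1 remove [ybtm,tbnf,yktcp] add [axme,hcc,jumh] -> 8 lines: tvw axme hcc jumh hfzsr tltaq ouahs ztd
Hunk 6: at line 1 remove [axme,hcc] add [iyred,ell,mqo] -> 9 lines: tvw iyred ell mqo jumh hfzsr tltaq ouahs ztd
Hunk 7: at line 5 remove [hfzsr] add [ntg] -> 9 lines: tvw iyred ell mqo jumh ntg tltaq ouahs ztd
Final line 9: ztd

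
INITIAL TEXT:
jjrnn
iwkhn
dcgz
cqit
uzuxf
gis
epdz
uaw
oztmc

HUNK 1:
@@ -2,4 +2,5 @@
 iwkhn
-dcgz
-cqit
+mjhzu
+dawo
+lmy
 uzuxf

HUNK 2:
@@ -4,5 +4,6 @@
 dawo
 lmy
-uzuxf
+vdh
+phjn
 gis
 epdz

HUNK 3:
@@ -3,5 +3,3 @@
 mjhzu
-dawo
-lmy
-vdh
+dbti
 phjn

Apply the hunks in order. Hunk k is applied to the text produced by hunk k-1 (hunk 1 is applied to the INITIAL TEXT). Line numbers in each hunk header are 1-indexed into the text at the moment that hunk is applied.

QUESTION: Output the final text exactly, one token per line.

Hunk 1: at line 2 remove [dcgz,cqit] add [mjhzu,dawo,lmy] -> 10 lines: jjrnn iwkhn mjhzu dawo lmy uzuxf gis epdz uaw oztmc
Hunk 2: at line 4 remove [uzuxf] add [vdh,phjn] -> 11 lines: jjrnn iwkhn mjhzu dawo lmy vdh phjn gis epdz uaw oztmc
Hunk 3: at line 3 remove [dawo,lmy,vdh] add [dbti] -> 9 lines: jjrnn iwkhn mjhzu dbti phjn gis epdz uaw oztmc

Answer: jjrnn
iwkhn
mjhzu
dbti
phjn
gis
epdz
uaw
oztmc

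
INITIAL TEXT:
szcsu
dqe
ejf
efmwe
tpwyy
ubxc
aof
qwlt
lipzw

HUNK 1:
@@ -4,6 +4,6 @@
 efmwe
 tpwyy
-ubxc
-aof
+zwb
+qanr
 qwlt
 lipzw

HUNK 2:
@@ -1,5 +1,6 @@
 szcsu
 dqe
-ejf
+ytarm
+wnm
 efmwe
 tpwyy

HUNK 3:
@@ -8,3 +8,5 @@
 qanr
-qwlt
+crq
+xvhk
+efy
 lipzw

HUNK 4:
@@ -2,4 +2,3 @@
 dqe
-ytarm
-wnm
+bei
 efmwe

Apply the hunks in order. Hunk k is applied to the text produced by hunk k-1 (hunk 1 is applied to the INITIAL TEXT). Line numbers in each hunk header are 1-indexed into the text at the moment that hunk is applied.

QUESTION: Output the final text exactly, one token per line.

Hunk 1: at line 4 remove [ubxc,aof] add [zwb,qanr] -> 9 lines: szcsu dqe ejf efmwe tpwyy zwb qanr qwlt lipzw
Hunk 2: at line 1 remove [ejf] add [ytarm,wnm] -> 10 lines: szcsu dqe ytarm wnm efmwe tpwyy zwb qanr qwlt lipzw
Hunk 3: at line 8 remove [qwlt] add [crq,xvhk,efy] -> 12 lines: szcsu dqe ytarm wnm efmwe tpwyy zwb qanr crq xvhk efy lipzw
Hunk 4: at line 2 remove [ytarm,wnm] add [bei] -> 11 lines: szcsu dqe bei efmwe tpwyy zwb qanr crq xvhk efy lipzw

Answer: szcsu
dqe
bei
efmwe
tpwyy
zwb
qanr
crq
xvhk
efy
lipzw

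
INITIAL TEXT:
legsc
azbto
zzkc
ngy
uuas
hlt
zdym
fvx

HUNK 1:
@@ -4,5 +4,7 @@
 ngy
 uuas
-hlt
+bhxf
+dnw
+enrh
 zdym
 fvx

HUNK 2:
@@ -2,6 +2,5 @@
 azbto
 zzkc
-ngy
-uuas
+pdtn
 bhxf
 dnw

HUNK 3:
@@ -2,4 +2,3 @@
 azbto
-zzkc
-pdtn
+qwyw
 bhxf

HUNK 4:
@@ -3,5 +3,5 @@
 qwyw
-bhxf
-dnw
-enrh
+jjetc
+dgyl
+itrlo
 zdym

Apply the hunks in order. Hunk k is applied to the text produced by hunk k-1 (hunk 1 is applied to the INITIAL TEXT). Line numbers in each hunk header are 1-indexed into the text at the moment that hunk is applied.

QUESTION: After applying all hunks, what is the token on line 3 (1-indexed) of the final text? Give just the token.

Answer: qwyw

Derivation:
Hunk 1: at line 4 remove [hlt] add [bhxf,dnw,enrh] -> 10 lines: legsc azbto zzkc ngy uuas bhxf dnw enrh zdym fvx
Hunk 2: at line 2 remove [ngy,uuas] add [pdtn] -> 9 lines: legsc azbto zzkc pdtn bhxf dnw enrh zdym fvx
Hunk 3: at line 2 remove [zzkc,pdtn] add [qwyw] -> 8 lines: legsc azbto qwyw bhxf dnw enrh zdym fvx
Hunk 4: at line 3 remove [bhxf,dnw,enrh] add [jjetc,dgyl,itrlo] -> 8 lines: legsc azbto qwyw jjetc dgyl itrlo zdym fvx
Final line 3: qwyw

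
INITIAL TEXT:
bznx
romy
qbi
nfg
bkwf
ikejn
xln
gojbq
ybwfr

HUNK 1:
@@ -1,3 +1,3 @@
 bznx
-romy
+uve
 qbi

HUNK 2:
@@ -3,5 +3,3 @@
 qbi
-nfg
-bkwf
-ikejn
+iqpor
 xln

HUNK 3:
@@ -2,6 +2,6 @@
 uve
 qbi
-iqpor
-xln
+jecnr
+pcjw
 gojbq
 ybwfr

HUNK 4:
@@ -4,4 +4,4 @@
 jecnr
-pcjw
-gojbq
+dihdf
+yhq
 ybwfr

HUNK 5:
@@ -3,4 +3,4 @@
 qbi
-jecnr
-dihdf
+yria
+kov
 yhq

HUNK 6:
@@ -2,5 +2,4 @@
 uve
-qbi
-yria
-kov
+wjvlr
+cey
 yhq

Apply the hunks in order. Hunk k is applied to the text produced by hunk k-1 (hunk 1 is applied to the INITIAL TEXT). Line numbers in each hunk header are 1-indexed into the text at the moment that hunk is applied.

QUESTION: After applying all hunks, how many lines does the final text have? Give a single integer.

Answer: 6

Derivation:
Hunk 1: at line 1 remove [romy] add [uve] -> 9 lines: bznx uve qbi nfg bkwf ikejn xln gojbq ybwfr
Hunk 2: at line 3 remove [nfg,bkwf,ikejn] add [iqpor] -> 7 lines: bznx uve qbi iqpor xln gojbq ybwfr
Hunk 3: at line 2 remove [iqpor,xln] add [jecnr,pcjw] -> 7 lines: bznx uve qbi jecnr pcjw gojbq ybwfr
Hunk 4: at line 4 remove [pcjw,gojbq] add [dihdf,yhq] -> 7 lines: bznx uve qbi jecnr dihdf yhq ybwfr
Hunk 5: at line 3 remove [jecnr,dihdf] add [yria,kov] -> 7 lines: bznx uve qbi yria kov yhq ybwfr
Hunk 6: at line 2 remove [qbi,yria,kov] add [wjvlr,cey] -> 6 lines: bznx uve wjvlr cey yhq ybwfr
Final line count: 6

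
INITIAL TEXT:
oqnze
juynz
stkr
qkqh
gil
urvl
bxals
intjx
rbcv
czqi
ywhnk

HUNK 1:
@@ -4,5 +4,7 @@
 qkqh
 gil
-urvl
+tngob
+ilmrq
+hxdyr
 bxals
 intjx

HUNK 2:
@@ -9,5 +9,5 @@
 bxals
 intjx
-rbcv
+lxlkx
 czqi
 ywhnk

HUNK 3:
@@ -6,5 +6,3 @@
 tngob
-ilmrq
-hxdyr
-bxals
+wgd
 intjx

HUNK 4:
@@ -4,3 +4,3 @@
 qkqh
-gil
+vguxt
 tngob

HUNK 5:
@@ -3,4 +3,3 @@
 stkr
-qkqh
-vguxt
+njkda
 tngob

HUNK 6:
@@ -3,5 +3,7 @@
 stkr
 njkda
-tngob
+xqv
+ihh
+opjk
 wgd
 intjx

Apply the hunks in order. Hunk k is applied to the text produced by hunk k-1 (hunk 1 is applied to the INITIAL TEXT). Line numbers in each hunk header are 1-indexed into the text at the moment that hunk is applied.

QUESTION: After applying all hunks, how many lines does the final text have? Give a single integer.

Answer: 12

Derivation:
Hunk 1: at line 4 remove [urvl] add [tngob,ilmrq,hxdyr] -> 13 lines: oqnze juynz stkr qkqh gil tngob ilmrq hxdyr bxals intjx rbcv czqi ywhnk
Hunk 2: at line 9 remove [rbcv] add [lxlkx] -> 13 lines: oqnze juynz stkr qkqh gil tngob ilmrq hxdyr bxals intjx lxlkx czqi ywhnk
Hunk 3: at line 6 remove [ilmrq,hxdyr,bxals] add [wgd] -> 11 lines: oqnze juynz stkr qkqh gil tngob wgd intjx lxlkx czqi ywhnk
Hunk 4: at line 4 remove [gil] add [vguxt] -> 11 lines: oqnze juynz stkr qkqh vguxt tngob wgd intjx lxlkx czqi ywhnk
Hunk 5: at line 3 remove [qkqh,vguxt] add [njkda] -> 10 lines: oqnze juynz stkr njkda tngob wgd intjx lxlkx czqi ywhnk
Hunk 6: at line 3 remove [tngob] add [xqv,ihh,opjk] -> 12 lines: oqnze juynz stkr njkda xqv ihh opjk wgd intjx lxlkx czqi ywhnk
Final line count: 12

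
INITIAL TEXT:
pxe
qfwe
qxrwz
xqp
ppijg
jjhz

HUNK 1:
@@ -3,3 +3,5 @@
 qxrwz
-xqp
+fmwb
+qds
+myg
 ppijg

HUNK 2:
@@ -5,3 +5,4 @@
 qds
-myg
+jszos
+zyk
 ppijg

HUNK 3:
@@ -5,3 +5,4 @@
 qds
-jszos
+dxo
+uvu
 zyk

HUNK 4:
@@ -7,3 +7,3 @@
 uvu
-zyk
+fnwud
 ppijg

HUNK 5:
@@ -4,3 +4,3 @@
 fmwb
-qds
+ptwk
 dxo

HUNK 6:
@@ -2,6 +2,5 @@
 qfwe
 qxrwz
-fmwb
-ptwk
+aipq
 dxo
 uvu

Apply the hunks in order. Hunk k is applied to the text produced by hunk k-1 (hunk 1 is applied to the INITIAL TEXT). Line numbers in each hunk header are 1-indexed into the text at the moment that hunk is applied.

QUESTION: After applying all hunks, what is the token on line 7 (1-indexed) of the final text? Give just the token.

Answer: fnwud

Derivation:
Hunk 1: at line 3 remove [xqp] add [fmwb,qds,myg] -> 8 lines: pxe qfwe qxrwz fmwb qds myg ppijg jjhz
Hunk 2: at line 5 remove [myg] add [jszos,zyk] -> 9 lines: pxe qfwe qxrwz fmwb qds jszos zyk ppijg jjhz
Hunk 3: at line 5 remove [jszos] add [dxo,uvu] -> 10 lines: pxe qfwe qxrwz fmwb qds dxo uvu zyk ppijg jjhz
Hunk 4: at line 7 remove [zyk] add [fnwud] -> 10 lines: pxe qfwe qxrwz fmwb qds dxo uvu fnwud ppijg jjhz
Hunk 5: at line 4 remove [qds] add [ptwk] -> 10 lines: pxe qfwe qxrwz fmwb ptwk dxo uvu fnwud ppijg jjhz
Hunk 6: at line 2 remove [fmwb,ptwk] add [aipq] -> 9 lines: pxe qfwe qxrwz aipq dxo uvu fnwud ppijg jjhz
Final line 7: fnwud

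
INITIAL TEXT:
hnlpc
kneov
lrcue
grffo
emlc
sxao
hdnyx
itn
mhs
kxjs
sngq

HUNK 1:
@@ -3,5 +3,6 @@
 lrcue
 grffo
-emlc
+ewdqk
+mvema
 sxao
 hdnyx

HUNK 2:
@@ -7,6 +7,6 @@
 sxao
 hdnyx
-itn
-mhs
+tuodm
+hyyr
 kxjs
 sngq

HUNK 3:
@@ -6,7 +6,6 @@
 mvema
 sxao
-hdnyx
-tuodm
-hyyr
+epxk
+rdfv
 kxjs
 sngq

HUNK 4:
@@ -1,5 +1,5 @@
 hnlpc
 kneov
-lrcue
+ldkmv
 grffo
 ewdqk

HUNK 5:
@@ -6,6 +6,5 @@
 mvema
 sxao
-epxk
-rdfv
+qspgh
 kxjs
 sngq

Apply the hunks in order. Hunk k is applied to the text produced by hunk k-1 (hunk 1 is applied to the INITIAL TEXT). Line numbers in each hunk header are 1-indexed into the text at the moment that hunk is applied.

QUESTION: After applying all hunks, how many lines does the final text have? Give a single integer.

Answer: 10

Derivation:
Hunk 1: at line 3 remove [emlc] add [ewdqk,mvema] -> 12 lines: hnlpc kneov lrcue grffo ewdqk mvema sxao hdnyx itn mhs kxjs sngq
Hunk 2: at line 7 remove [itn,mhs] add [tuodm,hyyr] -> 12 lines: hnlpc kneov lrcue grffo ewdqk mvema sxao hdnyx tuodm hyyr kxjs sngq
Hunk 3: at line 6 remove [hdnyx,tuodm,hyyr] add [epxk,rdfv] -> 11 lines: hnlpc kneov lrcue grffo ewdqk mvema sxao epxk rdfv kxjs sngq
Hunk 4: at line 1 remove [lrcue] add [ldkmv] -> 11 lines: hnlpc kneov ldkmv grffo ewdqk mvema sxao epxk rdfv kxjs sngq
Hunk 5: at line 6 remove [epxk,rdfv] add [qspgh] -> 10 lines: hnlpc kneov ldkmv grffo ewdqk mvema sxao qspgh kxjs sngq
Final line count: 10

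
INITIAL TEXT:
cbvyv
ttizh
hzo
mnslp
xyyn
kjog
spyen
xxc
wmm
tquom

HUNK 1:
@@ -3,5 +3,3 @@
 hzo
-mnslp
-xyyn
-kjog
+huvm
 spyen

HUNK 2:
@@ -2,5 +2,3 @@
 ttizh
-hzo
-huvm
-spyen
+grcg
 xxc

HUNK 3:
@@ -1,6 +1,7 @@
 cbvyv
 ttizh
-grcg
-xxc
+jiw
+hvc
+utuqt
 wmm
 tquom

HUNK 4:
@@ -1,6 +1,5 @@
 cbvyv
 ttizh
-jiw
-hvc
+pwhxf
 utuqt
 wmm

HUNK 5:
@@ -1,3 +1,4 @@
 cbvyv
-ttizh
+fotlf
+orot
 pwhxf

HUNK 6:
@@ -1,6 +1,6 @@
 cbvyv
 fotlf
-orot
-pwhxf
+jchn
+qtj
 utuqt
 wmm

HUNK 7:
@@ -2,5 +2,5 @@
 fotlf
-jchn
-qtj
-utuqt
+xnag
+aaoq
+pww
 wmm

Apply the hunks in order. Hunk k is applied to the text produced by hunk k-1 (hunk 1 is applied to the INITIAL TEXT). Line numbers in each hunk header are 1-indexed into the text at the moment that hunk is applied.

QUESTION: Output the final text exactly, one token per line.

Hunk 1: at line 3 remove [mnslp,xyyn,kjog] add [huvm] -> 8 lines: cbvyv ttizh hzo huvm spyen xxc wmm tquom
Hunk 2: at line 2 remove [hzo,huvm,spyen] add [grcg] -> 6 lines: cbvyv ttizh grcg xxc wmm tquom
Hunk 3: at line 1 remove [grcg,xxc] add [jiw,hvc,utuqt] -> 7 lines: cbvyv ttizh jiw hvc utuqt wmm tquom
Hunk 4: at line 1 remove [jiw,hvc] add [pwhxf] -> 6 lines: cbvyv ttizh pwhxf utuqt wmm tquom
Hunk 5: at line 1 remove [ttizh] add [fotlf,orot] -> 7 lines: cbvyv fotlf orot pwhxf utuqt wmm tquom
Hunk 6: at line 1 remove [orot,pwhxf] add [jchn,qtj] -> 7 lines: cbvyv fotlf jchn qtj utuqt wmm tquom
Hunk 7: at line 2 remove [jchn,qtj,utuqt] add [xnag,aaoq,pww] -> 7 lines: cbvyv fotlf xnag aaoq pww wmm tquom

Answer: cbvyv
fotlf
xnag
aaoq
pww
wmm
tquom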